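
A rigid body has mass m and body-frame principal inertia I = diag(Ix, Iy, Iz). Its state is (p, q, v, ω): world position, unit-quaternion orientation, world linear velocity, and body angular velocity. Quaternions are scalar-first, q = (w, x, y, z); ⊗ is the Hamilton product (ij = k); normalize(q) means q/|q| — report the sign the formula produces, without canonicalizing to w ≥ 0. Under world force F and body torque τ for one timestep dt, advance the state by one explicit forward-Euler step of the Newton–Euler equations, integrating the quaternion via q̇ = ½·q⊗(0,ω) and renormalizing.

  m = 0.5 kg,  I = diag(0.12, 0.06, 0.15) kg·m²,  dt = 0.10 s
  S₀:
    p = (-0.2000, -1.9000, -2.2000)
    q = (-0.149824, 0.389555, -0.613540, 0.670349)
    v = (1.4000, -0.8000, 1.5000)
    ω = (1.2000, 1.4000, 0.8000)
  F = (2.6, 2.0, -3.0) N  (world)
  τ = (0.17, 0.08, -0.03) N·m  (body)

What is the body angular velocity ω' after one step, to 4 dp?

ω' = (1.2577, 1.5813, 0.8472)

α = I⁻¹(τ − ω×Iω) = (0.5767, 1.8133, 0.4720)
ω + α·dt = (1.2577, 1.5813, 0.8472)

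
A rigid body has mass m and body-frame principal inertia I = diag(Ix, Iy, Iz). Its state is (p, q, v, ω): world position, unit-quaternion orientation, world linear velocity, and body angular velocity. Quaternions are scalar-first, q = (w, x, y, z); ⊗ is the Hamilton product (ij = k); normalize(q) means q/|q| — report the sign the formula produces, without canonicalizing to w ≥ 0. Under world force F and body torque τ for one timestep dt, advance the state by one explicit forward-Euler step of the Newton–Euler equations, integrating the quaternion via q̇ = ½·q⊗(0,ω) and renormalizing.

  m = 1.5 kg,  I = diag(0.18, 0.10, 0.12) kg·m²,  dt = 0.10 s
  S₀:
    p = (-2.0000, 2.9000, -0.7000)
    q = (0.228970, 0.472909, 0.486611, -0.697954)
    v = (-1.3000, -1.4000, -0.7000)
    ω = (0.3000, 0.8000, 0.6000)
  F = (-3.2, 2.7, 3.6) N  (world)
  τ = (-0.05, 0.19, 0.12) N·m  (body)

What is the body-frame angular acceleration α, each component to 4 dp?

ω×(Iω) gyroscopic = (0.0096, 0.0108, -0.0192)
(τ − ω×Iω)/I = (-0.3311, 1.7920, 1.1600)

α = (-0.3311, 1.7920, 1.1600)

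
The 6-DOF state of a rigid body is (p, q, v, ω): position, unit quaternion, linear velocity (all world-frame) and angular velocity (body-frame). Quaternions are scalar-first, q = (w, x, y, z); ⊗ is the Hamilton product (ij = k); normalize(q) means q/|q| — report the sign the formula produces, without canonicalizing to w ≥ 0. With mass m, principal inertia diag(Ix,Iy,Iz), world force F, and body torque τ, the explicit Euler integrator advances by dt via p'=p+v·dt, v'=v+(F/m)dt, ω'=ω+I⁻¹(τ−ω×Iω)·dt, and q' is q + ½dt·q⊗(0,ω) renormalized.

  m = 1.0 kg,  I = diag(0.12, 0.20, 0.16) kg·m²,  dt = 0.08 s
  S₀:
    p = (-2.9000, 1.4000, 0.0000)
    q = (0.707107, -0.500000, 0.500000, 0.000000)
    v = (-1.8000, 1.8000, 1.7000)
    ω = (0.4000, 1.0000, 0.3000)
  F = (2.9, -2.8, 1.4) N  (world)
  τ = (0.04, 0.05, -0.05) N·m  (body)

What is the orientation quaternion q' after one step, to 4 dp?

2q̇ = q⊗(0,ω) = (-0.3000000, 0.4328428, 0.8571070, -0.4878679)
q' = normalize(q + ½dt·q⊗(0,ω)) = (0.6944, -0.4822, 0.5338, -0.0195)

q' = (0.6944, -0.4822, 0.5338, -0.0195)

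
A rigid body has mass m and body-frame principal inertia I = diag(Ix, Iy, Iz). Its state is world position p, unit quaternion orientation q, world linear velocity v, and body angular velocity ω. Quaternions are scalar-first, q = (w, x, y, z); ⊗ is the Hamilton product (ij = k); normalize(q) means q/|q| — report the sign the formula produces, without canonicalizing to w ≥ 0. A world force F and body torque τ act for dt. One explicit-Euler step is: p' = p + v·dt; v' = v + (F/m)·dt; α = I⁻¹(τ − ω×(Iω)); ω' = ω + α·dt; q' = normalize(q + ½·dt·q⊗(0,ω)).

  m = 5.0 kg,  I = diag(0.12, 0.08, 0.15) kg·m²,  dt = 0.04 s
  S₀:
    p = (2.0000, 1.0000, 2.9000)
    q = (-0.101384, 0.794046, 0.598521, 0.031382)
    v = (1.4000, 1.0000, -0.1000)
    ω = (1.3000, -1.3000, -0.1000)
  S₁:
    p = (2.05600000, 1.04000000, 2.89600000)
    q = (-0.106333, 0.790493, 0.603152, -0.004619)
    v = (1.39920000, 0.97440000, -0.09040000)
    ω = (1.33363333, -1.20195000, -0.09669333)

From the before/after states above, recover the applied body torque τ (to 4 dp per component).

τ = (0.1100, 0.2000, 0.0800)

ω₁ − ω₀ = (0.03363333, 0.09805000, 0.00330667)
precession coupling = (0.0091, 0.0039, 0.0676)
I·α + gyro = (0.1100, 0.2000, 0.0800)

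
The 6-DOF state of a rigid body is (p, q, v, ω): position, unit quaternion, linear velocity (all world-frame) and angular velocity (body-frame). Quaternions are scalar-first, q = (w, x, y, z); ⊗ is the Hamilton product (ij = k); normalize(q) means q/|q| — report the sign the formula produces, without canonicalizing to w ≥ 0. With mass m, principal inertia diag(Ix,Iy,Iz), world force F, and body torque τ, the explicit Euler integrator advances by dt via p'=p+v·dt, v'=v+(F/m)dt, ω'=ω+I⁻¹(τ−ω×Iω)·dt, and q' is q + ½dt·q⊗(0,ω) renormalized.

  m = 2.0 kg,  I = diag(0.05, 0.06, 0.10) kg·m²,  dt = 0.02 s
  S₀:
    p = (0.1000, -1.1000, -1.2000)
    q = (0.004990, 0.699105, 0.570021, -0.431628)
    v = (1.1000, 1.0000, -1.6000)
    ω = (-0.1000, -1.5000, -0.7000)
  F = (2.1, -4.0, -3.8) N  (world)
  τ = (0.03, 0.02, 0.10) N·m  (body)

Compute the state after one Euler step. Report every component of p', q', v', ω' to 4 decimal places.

precession coupling ω×(Iω) = (0.0420, -0.0035, 0.0015)
(τ − ω×Iω)/I = (-0.2400, 0.3917, 0.9850)
ω + α·dt = (-0.1048, -1.4922, -0.6803)
q⊗(0,ω) = (0.6228024, -1.0469557, 0.5250513, -0.9951484)
q + ½dt·q⊗(0,ω), renormalized = (0.0112, 0.6885, 0.5752, -0.4415)
new position p' = (0.1220, -1.0800, -1.2320)
new velocity v' = (1.1210, 0.9600, -1.6380)

p' = (0.1220, -1.0800, -1.2320)
q' = (0.0112, 0.6885, 0.5752, -0.4415)
v' = (1.1210, 0.9600, -1.6380)
ω' = (-0.1048, -1.4922, -0.6803)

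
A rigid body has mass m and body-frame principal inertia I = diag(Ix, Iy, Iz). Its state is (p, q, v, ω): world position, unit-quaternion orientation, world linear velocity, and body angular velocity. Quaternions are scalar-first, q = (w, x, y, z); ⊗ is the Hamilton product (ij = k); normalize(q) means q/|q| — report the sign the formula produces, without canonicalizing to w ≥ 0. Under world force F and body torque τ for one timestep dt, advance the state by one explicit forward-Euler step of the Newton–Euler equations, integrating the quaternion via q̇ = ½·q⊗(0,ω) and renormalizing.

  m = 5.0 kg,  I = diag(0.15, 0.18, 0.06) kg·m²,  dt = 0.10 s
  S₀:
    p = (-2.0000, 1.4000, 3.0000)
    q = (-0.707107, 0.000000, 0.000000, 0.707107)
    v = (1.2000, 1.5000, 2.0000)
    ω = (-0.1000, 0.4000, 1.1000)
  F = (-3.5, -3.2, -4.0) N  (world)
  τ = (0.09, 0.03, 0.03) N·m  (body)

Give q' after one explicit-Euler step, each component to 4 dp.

q⊗(0,ω) = (-0.7778177, -0.2121321, -0.3535535, -0.7778177)
q + ½dt·q⊗(0,ω), renormalized = (-0.7447, -0.0106, -0.0176, 0.6671)

q' = (-0.7447, -0.0106, -0.0176, 0.6671)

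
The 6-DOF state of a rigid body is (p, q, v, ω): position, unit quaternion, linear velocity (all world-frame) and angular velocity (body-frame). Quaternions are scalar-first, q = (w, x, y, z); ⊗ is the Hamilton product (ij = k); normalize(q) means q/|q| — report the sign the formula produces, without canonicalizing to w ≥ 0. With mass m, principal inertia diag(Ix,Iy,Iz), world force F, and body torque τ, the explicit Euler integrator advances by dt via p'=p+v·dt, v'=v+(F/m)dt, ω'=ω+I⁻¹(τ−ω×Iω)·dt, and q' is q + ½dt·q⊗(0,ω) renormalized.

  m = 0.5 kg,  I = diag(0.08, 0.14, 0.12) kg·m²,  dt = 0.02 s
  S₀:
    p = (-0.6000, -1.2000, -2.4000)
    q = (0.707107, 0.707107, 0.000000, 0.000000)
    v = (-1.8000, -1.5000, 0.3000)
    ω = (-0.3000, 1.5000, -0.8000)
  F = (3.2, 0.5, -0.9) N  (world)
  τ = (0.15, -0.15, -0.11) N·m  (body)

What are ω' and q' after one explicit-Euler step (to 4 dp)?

ω×(Iω) gyroscopic = (0.0240, -0.0096, -0.0270)
α = I⁻¹(τ − ω×Iω) = (1.5750, -1.0029, -0.6917)
ω + α·dt = (-0.2685, 1.4799, -0.8138)
2q̇ = q⊗(0,ω) = (0.2121321, -0.2121321, 1.6263461, 0.4949749)
updated quaternion q' = (0.7091, 0.7049, 0.0163, 0.0049)

ω' = (-0.2685, 1.4799, -0.8138)
q' = (0.7091, 0.7049, 0.0163, 0.0049)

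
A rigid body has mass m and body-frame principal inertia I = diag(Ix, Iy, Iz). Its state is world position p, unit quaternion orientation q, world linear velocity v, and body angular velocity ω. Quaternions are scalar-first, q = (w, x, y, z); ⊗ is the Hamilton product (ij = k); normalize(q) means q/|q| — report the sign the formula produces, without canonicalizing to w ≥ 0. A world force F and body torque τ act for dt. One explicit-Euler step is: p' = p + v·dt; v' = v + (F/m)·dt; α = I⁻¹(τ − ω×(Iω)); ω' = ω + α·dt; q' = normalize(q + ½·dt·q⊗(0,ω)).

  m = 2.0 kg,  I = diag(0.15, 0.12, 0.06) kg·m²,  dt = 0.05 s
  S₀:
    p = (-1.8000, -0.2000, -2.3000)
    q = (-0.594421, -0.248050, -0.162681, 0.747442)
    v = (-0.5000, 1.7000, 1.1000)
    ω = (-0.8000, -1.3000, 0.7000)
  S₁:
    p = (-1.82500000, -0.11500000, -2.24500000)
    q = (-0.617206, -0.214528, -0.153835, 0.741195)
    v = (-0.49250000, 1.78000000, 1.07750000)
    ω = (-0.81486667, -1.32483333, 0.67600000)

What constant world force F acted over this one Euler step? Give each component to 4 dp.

velocity change Δv = (0.00750000, 0.08000000, -0.02250000)
applied force F = (0.3000, 3.2000, -0.9000)

F = (0.3000, 3.2000, -0.9000)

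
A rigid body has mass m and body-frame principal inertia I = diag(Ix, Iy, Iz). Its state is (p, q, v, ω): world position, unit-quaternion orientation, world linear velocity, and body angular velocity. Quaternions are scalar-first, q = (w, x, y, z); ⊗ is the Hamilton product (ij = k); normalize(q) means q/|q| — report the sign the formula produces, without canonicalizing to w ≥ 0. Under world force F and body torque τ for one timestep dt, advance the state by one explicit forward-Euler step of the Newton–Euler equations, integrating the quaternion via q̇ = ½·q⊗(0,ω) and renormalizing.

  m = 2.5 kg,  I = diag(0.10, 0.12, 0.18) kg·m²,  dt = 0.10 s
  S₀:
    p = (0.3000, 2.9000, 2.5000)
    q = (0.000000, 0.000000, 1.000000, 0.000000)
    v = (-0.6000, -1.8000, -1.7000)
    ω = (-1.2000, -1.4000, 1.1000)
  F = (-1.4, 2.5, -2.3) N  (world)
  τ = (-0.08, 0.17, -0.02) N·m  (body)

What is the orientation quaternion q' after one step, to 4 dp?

q⊗(0,ω) = (1.4000000, 1.1000000, 0.0000000, 1.2000000)
q + ½dt·q⊗(0,ω), renormalized = (0.0696, 0.0547, 0.9943, 0.0597)

q' = (0.0696, 0.0547, 0.9943, 0.0597)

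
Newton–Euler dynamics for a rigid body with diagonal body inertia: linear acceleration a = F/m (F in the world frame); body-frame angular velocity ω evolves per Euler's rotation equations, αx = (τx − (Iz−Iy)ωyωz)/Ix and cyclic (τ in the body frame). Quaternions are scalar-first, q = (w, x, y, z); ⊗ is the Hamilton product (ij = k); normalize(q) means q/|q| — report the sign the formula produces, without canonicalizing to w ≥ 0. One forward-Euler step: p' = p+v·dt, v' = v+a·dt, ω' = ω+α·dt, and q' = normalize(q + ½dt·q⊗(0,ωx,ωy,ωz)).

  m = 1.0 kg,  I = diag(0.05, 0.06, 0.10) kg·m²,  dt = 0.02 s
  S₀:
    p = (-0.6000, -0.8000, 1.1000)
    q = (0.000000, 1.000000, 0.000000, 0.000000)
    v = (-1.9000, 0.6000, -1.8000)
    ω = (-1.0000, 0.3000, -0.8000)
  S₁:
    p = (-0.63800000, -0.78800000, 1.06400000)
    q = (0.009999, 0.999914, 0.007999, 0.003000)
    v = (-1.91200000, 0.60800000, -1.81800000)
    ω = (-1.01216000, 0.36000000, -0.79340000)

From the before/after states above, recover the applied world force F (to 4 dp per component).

F = (-0.6000, 0.4000, -0.9000)

v₁ − v₀ = (-0.01200000, 0.00800000, -0.01800000)
F = m·Δv/dt = (-0.6000, 0.4000, -0.9000)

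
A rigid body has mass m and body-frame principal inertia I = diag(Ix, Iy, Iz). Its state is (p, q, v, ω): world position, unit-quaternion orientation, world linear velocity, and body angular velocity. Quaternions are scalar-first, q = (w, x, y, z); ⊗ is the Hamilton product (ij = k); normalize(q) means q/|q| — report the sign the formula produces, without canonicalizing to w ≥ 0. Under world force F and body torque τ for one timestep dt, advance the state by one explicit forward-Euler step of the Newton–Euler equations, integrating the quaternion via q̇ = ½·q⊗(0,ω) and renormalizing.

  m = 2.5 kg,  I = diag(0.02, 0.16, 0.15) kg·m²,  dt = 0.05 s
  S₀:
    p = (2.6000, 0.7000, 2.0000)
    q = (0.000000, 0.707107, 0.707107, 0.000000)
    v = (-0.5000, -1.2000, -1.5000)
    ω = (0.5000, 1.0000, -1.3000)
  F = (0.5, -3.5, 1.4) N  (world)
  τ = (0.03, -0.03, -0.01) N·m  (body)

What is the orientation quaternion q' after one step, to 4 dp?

q⊗(0,ω) = (-1.0606605, -0.9192391, 0.9192391, 0.3535535)
updated quaternion q' = (-0.0265, 0.6835, 0.7294, 0.0088)

q' = (-0.0265, 0.6835, 0.7294, 0.0088)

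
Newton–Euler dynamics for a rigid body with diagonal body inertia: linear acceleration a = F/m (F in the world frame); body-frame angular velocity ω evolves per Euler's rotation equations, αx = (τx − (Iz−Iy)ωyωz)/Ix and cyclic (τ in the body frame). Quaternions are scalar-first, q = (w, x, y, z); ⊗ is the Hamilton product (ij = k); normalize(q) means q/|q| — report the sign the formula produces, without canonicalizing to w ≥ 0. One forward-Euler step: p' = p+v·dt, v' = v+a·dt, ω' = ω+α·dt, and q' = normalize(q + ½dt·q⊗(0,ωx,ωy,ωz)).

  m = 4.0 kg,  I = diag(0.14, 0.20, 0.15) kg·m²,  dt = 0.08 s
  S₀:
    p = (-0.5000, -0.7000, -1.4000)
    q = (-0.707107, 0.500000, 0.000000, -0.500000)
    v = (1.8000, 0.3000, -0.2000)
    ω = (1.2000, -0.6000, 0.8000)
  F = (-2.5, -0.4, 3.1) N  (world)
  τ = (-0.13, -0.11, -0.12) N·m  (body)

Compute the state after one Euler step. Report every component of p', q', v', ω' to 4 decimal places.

a = F/m = (-0.6250, -0.1000, 0.7750)
p + v·dt = (-0.3560, -0.6760, -1.4160)
v + (F/m)dt = (1.7500, 0.2920, -0.1380)
(τ − ω×Iω)/I = (-1.1000, -0.5020, -0.5120)
ω + α·dt = (1.1120, -0.6402, 0.7590)
2q̇ = q⊗(0,ω) = (-0.2000000, -1.1485284, -0.5757358, -0.8656856)
q' = normalize(q + ½dt·q⊗(0,ω)) = (-0.7137, 0.4532, -0.0230, -0.5336)

p' = (-0.3560, -0.6760, -1.4160)
q' = (-0.7137, 0.4532, -0.0230, -0.5336)
v' = (1.7500, 0.2920, -0.1380)
ω' = (1.1120, -0.6402, 0.7590)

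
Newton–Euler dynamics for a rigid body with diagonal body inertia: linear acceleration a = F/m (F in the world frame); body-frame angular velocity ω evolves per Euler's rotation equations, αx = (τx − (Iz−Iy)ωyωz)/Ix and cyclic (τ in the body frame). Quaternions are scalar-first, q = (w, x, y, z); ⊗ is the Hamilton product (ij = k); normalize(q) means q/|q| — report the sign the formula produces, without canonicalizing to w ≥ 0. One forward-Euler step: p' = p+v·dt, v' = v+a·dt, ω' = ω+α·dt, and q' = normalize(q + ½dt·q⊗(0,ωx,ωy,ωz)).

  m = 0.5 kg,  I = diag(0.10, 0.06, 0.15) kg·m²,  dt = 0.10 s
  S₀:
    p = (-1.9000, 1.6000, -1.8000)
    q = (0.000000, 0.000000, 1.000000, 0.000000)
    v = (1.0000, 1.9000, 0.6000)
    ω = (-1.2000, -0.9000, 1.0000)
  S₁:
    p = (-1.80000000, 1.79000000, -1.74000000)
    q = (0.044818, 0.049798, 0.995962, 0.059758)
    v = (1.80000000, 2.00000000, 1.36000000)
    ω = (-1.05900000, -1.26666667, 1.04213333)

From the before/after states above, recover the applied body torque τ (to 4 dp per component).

ω₁ − ω₀ = (0.14100000, -0.36666667, 0.04213333)
applied torque τ = (0.0600, -0.1600, 0.0200)

τ = (0.0600, -0.1600, 0.0200)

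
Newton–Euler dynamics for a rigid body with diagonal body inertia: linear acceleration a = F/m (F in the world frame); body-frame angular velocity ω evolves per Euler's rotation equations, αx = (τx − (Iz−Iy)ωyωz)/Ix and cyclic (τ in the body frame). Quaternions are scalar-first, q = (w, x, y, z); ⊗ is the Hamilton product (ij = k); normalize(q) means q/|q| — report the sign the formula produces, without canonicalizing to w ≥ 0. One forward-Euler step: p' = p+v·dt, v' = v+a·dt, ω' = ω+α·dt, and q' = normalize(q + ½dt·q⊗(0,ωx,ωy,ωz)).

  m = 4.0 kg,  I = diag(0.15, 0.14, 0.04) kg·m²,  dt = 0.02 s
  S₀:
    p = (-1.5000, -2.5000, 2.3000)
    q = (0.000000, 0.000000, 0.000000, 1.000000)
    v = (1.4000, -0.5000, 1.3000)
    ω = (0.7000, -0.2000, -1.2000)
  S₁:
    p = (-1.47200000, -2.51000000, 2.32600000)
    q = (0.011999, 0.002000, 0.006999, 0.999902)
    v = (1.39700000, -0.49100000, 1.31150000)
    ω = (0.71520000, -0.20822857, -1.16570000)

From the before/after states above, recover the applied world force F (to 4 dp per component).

v₁ − v₀ = (-0.00300000, 0.00900000, 0.01150000)
F = m·Δv/dt = (-0.6000, 1.8000, 2.3000)

F = (-0.6000, 1.8000, 2.3000)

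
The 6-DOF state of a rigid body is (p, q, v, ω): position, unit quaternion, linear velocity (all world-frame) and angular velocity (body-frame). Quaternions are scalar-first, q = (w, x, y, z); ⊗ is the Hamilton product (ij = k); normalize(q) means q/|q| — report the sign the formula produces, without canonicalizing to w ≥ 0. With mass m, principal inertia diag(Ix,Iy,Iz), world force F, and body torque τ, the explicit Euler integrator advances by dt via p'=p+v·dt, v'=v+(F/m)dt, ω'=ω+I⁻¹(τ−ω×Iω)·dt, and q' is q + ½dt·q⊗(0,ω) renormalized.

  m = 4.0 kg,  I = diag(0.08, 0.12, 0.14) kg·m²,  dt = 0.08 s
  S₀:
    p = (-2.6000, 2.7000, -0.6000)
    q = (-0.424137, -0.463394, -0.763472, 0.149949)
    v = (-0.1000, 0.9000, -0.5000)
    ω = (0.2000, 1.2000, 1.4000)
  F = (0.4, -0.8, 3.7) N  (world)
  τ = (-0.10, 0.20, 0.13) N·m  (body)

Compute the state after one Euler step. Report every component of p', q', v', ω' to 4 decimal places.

linear accel F/m = (0.1000, -0.2000, 0.9250)
new position p' = (-2.6080, 2.7720, -0.6400)
v' = v + a·dt = (-0.0920, 0.8840, -0.4260)
precession coupling ω×(Iω) = (0.0336, -0.0168, 0.0096)
α = I⁻¹(τ − ω×Iω) = (-1.6700, 1.8067, 0.8600)
new body rate ω' = (0.0664, 1.3445, 1.4688)
Hamilton product q⊗(0,ω) = (0.7989166, -1.3336270, 0.1697770, -0.9971702)
q' = normalize(q + ½dt·q⊗(0,ω)) = (-0.3911, -0.5153, -0.7546, 0.1098)

p' = (-2.6080, 2.7720, -0.6400)
q' = (-0.3911, -0.5153, -0.7546, 0.1098)
v' = (-0.0920, 0.8840, -0.4260)
ω' = (0.0664, 1.3445, 1.4688)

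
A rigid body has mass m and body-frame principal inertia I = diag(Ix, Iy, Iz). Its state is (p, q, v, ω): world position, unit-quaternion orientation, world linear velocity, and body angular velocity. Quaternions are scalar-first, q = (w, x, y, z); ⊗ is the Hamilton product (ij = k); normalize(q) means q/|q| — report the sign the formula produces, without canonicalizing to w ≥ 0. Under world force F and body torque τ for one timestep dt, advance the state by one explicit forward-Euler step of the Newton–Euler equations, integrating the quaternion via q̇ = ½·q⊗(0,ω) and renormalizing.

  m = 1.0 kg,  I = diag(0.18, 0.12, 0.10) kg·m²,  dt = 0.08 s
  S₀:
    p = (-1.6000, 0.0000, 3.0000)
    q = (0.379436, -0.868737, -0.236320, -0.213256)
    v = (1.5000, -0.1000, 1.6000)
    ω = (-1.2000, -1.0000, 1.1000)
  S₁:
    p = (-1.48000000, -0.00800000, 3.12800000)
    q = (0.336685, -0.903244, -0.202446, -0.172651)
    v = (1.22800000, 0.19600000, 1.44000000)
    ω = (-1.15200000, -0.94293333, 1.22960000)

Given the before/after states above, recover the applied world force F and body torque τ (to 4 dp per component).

ω₁ − ω₀ = (0.04800000, 0.05706667, 0.12960000)
applied torque τ = (0.1300, -0.0200, 0.0900)
velocity change Δv = (-0.27200000, 0.29600000, -0.16000000)
F = m·Δv/dt = (-3.4000, 3.7000, -2.0000)

F = (-3.4000, 3.7000, -2.0000)
τ = (0.1300, -0.0200, 0.0900)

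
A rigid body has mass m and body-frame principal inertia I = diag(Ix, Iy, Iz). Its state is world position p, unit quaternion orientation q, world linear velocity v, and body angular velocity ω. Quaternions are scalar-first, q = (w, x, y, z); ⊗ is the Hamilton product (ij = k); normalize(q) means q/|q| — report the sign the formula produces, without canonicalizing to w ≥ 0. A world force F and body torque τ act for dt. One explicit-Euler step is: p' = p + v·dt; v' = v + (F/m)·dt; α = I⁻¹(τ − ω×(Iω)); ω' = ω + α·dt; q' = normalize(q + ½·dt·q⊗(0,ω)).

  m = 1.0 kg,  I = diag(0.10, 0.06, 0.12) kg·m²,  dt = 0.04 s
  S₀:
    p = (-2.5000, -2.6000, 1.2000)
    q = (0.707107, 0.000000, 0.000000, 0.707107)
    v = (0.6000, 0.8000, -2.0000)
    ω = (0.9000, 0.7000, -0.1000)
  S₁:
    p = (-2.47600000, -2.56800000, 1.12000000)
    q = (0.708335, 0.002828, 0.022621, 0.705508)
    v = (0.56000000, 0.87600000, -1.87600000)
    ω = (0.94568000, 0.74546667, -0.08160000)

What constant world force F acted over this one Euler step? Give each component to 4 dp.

F = (-1.0000, 1.9000, 3.1000)

Δv = v₁−v₀ = (-0.04000000, 0.07600000, 0.12400000)
applied force F = (-1.0000, 1.9000, 3.1000)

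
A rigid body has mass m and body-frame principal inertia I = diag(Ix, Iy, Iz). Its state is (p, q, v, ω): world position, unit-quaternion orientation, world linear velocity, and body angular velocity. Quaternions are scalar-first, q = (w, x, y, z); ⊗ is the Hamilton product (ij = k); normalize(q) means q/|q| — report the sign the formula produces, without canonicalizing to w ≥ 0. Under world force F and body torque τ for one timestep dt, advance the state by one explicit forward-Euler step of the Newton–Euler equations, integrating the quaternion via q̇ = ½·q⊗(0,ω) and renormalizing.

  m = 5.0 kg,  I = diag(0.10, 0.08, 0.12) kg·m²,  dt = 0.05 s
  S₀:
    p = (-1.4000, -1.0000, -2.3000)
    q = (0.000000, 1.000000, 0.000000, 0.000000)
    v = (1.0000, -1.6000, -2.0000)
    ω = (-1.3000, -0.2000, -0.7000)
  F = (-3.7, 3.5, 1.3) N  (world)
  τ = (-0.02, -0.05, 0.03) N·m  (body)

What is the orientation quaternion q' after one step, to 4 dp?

Hamilton product q⊗(0,ω) = (1.3000000, 0.0000000, 0.7000000, -0.2000000)
q + ½dt·q⊗(0,ω), renormalized = (0.0325, 0.9993, 0.0175, -0.0050)

q' = (0.0325, 0.9993, 0.0175, -0.0050)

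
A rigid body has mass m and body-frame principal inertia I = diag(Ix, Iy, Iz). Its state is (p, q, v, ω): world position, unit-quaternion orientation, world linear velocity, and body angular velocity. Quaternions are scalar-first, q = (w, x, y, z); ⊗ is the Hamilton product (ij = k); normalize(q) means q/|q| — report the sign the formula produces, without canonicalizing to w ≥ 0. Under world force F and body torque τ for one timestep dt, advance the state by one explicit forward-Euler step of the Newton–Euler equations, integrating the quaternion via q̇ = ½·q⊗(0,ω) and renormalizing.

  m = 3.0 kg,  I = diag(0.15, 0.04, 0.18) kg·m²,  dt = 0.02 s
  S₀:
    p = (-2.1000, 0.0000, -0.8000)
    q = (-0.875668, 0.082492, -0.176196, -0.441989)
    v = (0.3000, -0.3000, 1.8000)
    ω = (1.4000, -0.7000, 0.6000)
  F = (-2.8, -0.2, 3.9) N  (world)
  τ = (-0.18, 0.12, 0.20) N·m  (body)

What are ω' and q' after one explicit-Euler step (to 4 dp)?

ω' = (1.3838, -0.6274, 0.6102)
q' = (-0.8753, 0.0661, -0.1767, -0.4453)

ω×(Iω) gyroscopic = (-0.0588, -0.0252, 0.1078)
angular accel α = (-0.8080, 3.6300, 0.5122)
new body rate ω' = (1.3838, -0.6274, 0.6102)
Hamilton product q⊗(0,ω) = (0.0263674, -1.6410451, -0.0553122, -0.3364708)
q' = normalize(q + ½dt·q⊗(0,ω)) = (-0.8753, 0.0661, -0.1767, -0.4453)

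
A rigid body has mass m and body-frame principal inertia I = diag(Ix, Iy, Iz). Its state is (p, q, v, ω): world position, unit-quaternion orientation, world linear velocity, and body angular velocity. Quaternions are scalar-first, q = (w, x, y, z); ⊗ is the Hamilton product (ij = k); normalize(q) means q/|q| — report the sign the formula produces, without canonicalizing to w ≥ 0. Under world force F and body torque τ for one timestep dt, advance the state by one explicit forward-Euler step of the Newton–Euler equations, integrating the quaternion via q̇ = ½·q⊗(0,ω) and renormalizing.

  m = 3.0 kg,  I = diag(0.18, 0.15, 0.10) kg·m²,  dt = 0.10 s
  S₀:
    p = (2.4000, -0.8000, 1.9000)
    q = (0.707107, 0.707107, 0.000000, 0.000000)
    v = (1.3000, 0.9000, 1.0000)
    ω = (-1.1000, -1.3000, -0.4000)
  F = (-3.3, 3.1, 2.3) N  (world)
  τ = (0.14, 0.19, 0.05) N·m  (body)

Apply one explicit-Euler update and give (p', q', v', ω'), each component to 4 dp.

precession coupling ω×(Iω) = (-0.0260, 0.0352, -0.0429)
α = I⁻¹(τ − ω×Iω) = (0.9222, 1.0320, 0.9290)
ω + α·dt = (-1.0078, -1.1968, -0.3071)
Hamilton product q⊗(0,ω) = (0.7778177, -0.7778177, -0.6363963, -1.2020819)
q' = normalize(q + ½dt·q⊗(0,ω)) = (0.7432, 0.6657, -0.0317, -0.0599)
a = (-1.1000, 1.0333, 0.7667)
new position p' = (2.5300, -0.7100, 2.0000)
new velocity v' = (1.1900, 1.0033, 1.0767)

p' = (2.5300, -0.7100, 2.0000)
q' = (0.7432, 0.6657, -0.0317, -0.0599)
v' = (1.1900, 1.0033, 1.0767)
ω' = (-1.0078, -1.1968, -0.3071)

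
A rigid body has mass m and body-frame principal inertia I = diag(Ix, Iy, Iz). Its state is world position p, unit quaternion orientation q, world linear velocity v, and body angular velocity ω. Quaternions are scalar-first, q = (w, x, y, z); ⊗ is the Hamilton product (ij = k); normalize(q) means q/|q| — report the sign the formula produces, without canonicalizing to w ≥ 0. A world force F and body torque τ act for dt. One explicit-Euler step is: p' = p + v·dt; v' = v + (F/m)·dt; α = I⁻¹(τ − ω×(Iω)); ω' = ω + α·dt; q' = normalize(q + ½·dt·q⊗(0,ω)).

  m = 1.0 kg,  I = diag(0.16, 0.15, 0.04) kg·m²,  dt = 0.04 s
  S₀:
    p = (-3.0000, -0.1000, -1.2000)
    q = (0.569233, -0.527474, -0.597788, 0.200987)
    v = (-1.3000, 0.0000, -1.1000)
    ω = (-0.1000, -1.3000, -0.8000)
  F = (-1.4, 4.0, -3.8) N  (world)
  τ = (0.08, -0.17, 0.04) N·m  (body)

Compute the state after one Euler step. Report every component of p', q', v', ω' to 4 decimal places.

p + v·dt = (-3.0520, -0.1000, -1.2440)
new velocity v' = (-1.3560, 0.1600, -1.2520)
precession coupling ω×(Iω) = (-0.1144, 0.0096, -0.0013)
angular accel α = (1.2150, -1.1973, 1.0325)
ω' = ω + α·dt = (-0.0514, -1.3479, -0.7587)
Hamilton product q⊗(0,ω) = (-0.6690822, 0.6825902, -1.1820808, 0.1705510)
q + ½dt·q⊗(0,ω), renormalized = (0.5556, -0.5136, -0.6211, 0.2043)

p' = (-3.0520, -0.1000, -1.2440)
q' = (0.5556, -0.5136, -0.6211, 0.2043)
v' = (-1.3560, 0.1600, -1.2520)
ω' = (-0.0514, -1.3479, -0.7587)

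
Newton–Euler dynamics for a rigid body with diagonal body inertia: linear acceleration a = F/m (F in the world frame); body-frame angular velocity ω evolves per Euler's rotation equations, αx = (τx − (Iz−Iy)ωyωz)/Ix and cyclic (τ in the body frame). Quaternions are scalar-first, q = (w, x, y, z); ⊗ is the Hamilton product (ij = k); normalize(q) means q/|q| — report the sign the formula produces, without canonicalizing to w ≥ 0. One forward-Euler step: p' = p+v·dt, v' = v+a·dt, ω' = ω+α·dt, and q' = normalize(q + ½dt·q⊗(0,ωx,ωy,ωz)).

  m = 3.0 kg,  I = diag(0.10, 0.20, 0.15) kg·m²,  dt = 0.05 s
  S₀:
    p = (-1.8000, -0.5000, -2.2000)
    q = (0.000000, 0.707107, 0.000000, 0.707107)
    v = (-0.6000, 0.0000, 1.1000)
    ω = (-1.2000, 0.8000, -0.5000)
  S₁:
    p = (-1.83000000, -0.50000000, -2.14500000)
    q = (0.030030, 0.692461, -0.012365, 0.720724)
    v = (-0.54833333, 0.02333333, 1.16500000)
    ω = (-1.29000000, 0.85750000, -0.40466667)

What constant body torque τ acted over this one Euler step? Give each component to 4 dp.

rate change Δω = (-0.09000000, 0.05750000, 0.09533333)
ω₀×(Iω₀) = (0.0200, -0.0300, -0.0960)
τ = I·(Δω/dt) + ω₀×(Iω₀) = (-0.1600, 0.2000, 0.1900)

τ = (-0.1600, 0.2000, 0.1900)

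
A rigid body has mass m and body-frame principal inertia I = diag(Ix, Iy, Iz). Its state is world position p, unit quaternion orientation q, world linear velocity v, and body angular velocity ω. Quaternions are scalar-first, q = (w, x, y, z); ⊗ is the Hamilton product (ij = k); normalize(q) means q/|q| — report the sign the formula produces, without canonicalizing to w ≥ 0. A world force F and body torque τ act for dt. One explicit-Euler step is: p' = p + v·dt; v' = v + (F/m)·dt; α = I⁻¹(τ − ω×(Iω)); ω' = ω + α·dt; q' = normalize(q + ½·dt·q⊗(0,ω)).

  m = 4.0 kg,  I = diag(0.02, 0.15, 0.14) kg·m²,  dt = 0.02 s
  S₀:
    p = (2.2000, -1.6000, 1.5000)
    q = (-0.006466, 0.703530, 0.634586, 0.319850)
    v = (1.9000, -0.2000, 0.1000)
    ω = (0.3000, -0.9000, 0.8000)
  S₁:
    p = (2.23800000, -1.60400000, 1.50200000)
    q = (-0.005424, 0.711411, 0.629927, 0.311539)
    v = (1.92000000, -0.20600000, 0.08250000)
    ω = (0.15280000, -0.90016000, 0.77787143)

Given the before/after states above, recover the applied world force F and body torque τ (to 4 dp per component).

v₁ − v₀ = (0.02000000, -0.00600000, -0.01750000)
F = m·Δv/dt = (4.0000, -1.2000, -3.5000)
rate change Δω = (-0.14720000, -0.00016000, -0.02212857)
τ = I·(Δω/dt) + ω₀×(Iω₀) = (-0.1400, -0.0300, -0.1900)

F = (4.0000, -1.2000, -3.5000)
τ = (-0.1400, -0.0300, -0.1900)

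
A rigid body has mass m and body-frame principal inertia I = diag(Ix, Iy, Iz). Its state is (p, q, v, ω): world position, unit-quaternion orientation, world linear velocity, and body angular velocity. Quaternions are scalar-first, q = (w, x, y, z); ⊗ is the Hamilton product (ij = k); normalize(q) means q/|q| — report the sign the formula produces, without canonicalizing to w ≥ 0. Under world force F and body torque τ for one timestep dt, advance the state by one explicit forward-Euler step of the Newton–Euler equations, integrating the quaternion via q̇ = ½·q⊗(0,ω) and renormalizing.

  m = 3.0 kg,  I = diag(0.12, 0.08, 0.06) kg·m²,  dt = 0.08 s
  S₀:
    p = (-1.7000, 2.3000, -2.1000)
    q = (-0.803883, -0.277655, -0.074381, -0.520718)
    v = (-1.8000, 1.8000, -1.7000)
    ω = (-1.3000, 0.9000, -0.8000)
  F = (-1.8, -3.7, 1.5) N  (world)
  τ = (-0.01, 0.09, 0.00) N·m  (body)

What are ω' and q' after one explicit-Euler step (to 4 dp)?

ω' = (-1.3163, 0.9276, -0.8624)
q' = (-0.8302, -0.2142, -0.0849, -0.5076)

precession coupling ω×(Iω) = (0.0144, 0.0624, 0.0468)
angular accel α = (-0.2033, 0.3450, -0.7800)
ω' = ω + α·dt = (-1.3163, 0.9276, -0.8624)
Hamilton product q⊗(0,ω) = (-0.7105830, 1.5731989, -0.2686853, 0.2965216)
updated quaternion q' = (-0.8302, -0.2142, -0.0849, -0.5076)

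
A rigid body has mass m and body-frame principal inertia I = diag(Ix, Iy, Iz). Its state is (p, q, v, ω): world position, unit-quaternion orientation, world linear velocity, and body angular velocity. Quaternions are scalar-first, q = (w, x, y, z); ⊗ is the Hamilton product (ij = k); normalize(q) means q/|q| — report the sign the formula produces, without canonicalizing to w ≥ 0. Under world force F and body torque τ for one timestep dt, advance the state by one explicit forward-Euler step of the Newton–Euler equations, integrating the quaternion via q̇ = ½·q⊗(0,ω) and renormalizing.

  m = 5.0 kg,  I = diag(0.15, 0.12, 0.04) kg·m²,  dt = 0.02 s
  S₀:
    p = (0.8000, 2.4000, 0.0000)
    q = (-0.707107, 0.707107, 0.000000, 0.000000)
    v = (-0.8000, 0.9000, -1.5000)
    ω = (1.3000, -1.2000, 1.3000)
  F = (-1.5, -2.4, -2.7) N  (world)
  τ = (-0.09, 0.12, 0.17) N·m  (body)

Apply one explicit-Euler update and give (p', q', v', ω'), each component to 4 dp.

a = (-0.3000, -0.4800, -0.5400)
p' = p + v·dt = (0.7840, 2.4180, -0.0300)
v' = v + a·dt = (-0.8060, 0.8904, -1.5108)
(τ − ω×Iω)/I = (-1.4320, -0.5492, 3.0800)
ω' = ω + α·dt = (1.2714, -1.2110, 1.3616)
Hamilton product q⊗(0,ω) = (-0.9192391, -0.9192391, -0.0707107, -1.7677675)
q' = normalize(q + ½dt·q⊗(0,ω)) = (-0.7161, 0.6977, -0.0007, -0.0177)

p' = (0.7840, 2.4180, -0.0300)
q' = (-0.7161, 0.6977, -0.0007, -0.0177)
v' = (-0.8060, 0.8904, -1.5108)
ω' = (1.2714, -1.2110, 1.3616)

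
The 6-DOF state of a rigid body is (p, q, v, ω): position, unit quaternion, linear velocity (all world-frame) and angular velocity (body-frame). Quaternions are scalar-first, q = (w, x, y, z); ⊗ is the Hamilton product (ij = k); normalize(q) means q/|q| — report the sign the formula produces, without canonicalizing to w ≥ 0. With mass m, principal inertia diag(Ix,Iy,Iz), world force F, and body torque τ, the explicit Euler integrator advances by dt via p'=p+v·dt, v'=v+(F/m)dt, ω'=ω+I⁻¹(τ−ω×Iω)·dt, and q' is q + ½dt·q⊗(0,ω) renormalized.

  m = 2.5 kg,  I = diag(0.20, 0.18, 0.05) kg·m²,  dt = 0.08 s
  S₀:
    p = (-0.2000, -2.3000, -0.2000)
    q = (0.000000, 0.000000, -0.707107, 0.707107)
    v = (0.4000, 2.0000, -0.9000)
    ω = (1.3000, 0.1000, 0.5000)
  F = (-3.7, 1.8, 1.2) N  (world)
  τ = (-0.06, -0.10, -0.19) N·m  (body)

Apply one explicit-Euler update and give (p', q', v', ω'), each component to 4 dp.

p' = (-0.1680, -2.1400, -0.2720)
q' = (-0.0113, -0.0169, -0.6693, 0.7427)
v' = (0.2816, 2.0576, -0.8616)
ω' = (1.2786, 0.0122, 0.2002)

angular accel α = (-0.2675, -1.0972, -3.7480)
ω' = ω + α·dt = (1.2786, 0.0122, 0.2002)
Hamilton product q⊗(0,ω) = (-0.2828428, -0.4242642, 0.9192391, 0.9192391)
q' = normalize(q + ½dt·q⊗(0,ω)) = (-0.0113, -0.0169, -0.6693, 0.7427)
new position p' = (-0.1680, -2.1400, -0.2720)
v + (F/m)dt = (0.2816, 2.0576, -0.8616)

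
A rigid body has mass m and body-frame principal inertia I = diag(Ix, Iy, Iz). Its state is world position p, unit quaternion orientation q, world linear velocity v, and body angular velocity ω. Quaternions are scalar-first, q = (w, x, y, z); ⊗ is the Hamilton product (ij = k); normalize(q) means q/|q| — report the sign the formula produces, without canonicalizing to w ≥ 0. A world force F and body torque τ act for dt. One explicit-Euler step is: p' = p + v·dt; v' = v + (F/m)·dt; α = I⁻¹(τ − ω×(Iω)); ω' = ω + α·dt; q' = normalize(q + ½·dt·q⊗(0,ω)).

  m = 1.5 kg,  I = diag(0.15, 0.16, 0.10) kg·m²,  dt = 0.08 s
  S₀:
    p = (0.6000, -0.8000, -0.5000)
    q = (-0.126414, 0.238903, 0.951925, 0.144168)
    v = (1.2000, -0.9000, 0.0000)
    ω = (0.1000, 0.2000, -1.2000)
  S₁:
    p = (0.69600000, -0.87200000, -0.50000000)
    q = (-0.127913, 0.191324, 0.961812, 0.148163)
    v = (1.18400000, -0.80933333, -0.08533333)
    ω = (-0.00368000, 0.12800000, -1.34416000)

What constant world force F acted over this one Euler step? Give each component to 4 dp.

Δv = v₁−v₀ = (-0.01600000, 0.09066667, -0.08533333)
F = m·Δv/dt = (-0.3000, 1.7000, -1.6000)

F = (-0.3000, 1.7000, -1.6000)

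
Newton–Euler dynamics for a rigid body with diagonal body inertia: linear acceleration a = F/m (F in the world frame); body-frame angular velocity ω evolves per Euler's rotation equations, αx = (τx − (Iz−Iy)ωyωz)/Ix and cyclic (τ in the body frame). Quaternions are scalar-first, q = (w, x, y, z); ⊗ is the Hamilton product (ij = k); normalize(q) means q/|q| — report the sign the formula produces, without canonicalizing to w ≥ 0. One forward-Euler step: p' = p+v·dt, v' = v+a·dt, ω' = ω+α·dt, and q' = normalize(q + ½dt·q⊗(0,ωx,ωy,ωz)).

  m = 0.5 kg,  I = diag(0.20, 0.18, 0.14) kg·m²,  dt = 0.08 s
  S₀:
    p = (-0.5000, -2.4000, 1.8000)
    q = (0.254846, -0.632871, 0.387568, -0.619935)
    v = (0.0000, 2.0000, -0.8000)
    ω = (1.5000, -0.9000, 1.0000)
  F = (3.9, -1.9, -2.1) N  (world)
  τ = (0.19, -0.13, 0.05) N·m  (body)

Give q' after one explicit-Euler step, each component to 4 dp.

q' = (0.3305, -0.6224, 0.3653, -0.6082)

2q̇ = q⊗(0,ω) = (1.9180527, 0.2118955, -0.5263929, 0.2430779)
updated quaternion q' = (0.3305, -0.6224, 0.3653, -0.6082)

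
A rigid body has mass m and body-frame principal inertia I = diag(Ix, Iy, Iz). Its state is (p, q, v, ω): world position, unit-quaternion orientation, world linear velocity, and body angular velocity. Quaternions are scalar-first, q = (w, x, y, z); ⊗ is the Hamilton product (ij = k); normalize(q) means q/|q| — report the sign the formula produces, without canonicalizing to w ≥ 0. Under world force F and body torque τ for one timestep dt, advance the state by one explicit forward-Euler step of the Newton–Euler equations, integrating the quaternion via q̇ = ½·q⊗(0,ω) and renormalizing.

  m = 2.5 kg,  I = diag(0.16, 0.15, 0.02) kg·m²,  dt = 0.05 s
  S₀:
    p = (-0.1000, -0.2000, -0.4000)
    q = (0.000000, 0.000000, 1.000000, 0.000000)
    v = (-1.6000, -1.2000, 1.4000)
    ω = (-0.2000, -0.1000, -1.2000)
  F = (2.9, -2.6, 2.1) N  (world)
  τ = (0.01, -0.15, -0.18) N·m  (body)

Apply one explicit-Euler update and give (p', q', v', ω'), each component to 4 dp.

p' = (-0.1800, -0.2600, -0.3300)
q' = (0.0025, -0.0300, 0.9995, 0.0050)
v' = (-1.5420, -1.2520, 1.4420)
ω' = (-0.1920, -0.1612, -1.6495)

(τ − ω×Iω)/I = (0.1600, -1.2240, -8.9900)
ω + α·dt = (-0.1920, -0.1612, -1.6495)
2q̇ = q⊗(0,ω) = (0.1000000, -1.2000000, 0.0000000, 0.2000000)
q' = normalize(q + ½dt·q⊗(0,ω)) = (0.0025, -0.0300, 0.9995, 0.0050)
a = F/m = (1.1600, -1.0400, 0.8400)
new position p' = (-0.1800, -0.2600, -0.3300)
new velocity v' = (-1.5420, -1.2520, 1.4420)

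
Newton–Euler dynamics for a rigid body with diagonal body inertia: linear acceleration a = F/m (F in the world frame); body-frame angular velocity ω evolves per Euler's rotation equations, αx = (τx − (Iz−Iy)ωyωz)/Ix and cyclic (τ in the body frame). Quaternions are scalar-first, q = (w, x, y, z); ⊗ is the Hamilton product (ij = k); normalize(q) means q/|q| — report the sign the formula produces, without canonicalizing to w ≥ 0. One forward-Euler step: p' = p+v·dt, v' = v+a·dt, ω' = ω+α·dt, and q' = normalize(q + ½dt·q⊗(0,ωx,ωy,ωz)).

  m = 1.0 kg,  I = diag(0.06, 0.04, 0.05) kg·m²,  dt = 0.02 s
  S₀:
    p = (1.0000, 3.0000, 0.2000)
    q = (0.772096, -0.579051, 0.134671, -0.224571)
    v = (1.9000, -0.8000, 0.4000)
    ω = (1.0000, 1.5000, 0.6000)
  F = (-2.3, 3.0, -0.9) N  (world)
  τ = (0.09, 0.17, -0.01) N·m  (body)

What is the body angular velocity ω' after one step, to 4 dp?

ω' = (1.0270, 1.5820, 0.6080)

ω×(Iω) gyroscopic = (0.0090, 0.0060, -0.0300)
angular accel α = (1.3500, 4.1000, 0.4000)
new body rate ω' = (1.0270, 1.5820, 0.6080)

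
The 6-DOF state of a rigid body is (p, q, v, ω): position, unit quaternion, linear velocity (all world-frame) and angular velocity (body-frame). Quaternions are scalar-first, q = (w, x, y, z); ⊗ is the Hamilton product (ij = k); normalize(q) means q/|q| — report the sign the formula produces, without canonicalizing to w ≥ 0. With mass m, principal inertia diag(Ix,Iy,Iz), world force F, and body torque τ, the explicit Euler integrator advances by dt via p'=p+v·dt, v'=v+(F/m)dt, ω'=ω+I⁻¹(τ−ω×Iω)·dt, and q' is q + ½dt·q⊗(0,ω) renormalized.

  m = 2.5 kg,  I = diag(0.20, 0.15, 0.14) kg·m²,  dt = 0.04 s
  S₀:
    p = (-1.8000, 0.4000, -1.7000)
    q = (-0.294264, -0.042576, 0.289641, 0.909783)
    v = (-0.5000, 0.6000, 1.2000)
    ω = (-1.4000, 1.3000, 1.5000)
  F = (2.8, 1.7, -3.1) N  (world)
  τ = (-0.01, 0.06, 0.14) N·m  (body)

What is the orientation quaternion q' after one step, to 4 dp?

q' = (-0.3299, -0.0492, 0.2575, 0.9069)

Hamilton product q⊗(0,ω) = (-1.8008142, -0.3362868, -1.5923754, -0.0912474)
q' = normalize(q + ½dt·q⊗(0,ω)) = (-0.3299, -0.0492, 0.2575, 0.9069)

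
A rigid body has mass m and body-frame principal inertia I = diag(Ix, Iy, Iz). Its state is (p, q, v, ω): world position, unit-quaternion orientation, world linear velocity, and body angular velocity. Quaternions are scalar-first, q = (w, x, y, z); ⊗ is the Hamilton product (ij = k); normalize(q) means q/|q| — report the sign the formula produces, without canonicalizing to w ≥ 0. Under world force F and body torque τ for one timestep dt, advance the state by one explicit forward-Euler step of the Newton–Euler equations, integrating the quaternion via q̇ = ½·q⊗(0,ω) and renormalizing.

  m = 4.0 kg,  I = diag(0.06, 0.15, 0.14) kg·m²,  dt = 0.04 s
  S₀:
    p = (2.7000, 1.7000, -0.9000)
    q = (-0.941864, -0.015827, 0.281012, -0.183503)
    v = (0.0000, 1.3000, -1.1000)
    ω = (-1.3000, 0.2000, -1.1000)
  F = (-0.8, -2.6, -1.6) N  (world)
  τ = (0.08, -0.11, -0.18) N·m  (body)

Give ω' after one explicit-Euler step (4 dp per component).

ω' = (-1.2481, 0.2012, -1.1447)

gyro term ω×Iω = (0.0022, -0.1144, -0.0234)
(τ − ω×Iω)/I = (1.2967, 0.0293, -1.1186)
ω + α·dt = (-1.2481, 0.2012, -1.1447)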